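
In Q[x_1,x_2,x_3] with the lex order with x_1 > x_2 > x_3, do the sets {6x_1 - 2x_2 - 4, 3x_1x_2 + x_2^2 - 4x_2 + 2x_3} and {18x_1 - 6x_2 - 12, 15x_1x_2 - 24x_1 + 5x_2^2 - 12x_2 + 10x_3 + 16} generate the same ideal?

For a fixed monomial order, each ideal has a unique reduced Gröbner basis; comparing bases decides equality.
Buchberger on the first generating set:
f_1 = 6x_1 - 2x_2 - 4, LT = x_1.
f_2 = 3x_1x_2 + x_2^2 - 4x_2 + 2x_3, LT = x_1x_2.

S(f_1,f_2): lcm = x_1x_2. S = -2/3x_2^2 + 2/3x_2 - 2/3x_3.
  reduce S modulo (f_1, f_2):
  remainder -2/3x_2^2 + 2/3x_2 - 2/3x_3 ≠ 0; add g_3 = -2/3x_2^2 + 2/3x_2 - 2/3x_3 to the basis.

The other S-polynomials (S(f_1,g_3), S(f_2,g_3)) all reduce to 0 modulo the current basis, so we have a Gröbner basis.
Inter-reduce: drop elements whose leading term is divisible by another's, tail-reduce, and make monic.
Reduced Gröbner basis: {x_1 - 1/3x_2 - 2/3, x_2^2 - x_2 + x_3}.

Buchberger on the second generating set:
h_1 = 18x_1 - 6x_2 - 12, LT = x_1.
h_2 = 15x_1x_2 - 24x_1 + 5x_2^2 - 12x_2 + 10x_3 + 16, LT = x_1x_2.

S(h_1,h_2): lcm = x_1x_2. S = 8/5x_1 - 2/3x_2^2 + 2/15x_2 - 2/3x_3 - 16/15.
  reduce S modulo (h_1, h_2):
  remainder -2/3x_2^2 + 2/3x_2 - 2/3x_3 ≠ 0; add k_3 = -2/3x_2^2 + 2/3x_2 - 2/3x_3 to the basis.

The other S-polynomials (S(h_1,k_3), S(h_2,k_3)) all reduce to 0 modulo the current basis, so we have a Gröbner basis.
Inter-reduce: drop elements whose leading term is divisible by another's, tail-reduce, and make monic.
Reduced Gröbner basis: {x_1 - 1/3x_2 - 2/3, x_2^2 - x_2 + x_3}.

Same reduced basis, so the two generating sets span the same ideal.

Yes, the ideals are equal.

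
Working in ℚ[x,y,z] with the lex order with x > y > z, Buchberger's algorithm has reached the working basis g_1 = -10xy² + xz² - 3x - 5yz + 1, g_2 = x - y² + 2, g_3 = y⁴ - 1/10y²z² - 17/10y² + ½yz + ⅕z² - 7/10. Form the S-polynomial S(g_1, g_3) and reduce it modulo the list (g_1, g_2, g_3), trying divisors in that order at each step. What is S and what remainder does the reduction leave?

lcm(LM(g_1), LM(g_3)) = xy⁴.
S = (lcm/LT(g_1))·g_1 − (lcm/LT(g_3))·g_3 = 2xy² - ½xyz - ⅕xz² + 7/10x + ½y³z - 1/10y².
Reduce S modulo (g_1, g_2, g_3) in that order:
  leading term xy²: subtract (-⅕)·g_1 from 2xy² - ½xyz - ⅕xz² + 7/10x + ½y³z - 1/10y² → -½xyz + 1/10x + ½y³z - 1/10y² - yz + ⅕
  leading term xyz: subtract (-½yz)·g_2 from -½xyz + 1/10x + ½y³z - 1/10y² - yz + ⅕ → 1/10x - 1/10y² + ⅕
  leading term x: subtract (1/10)·g_2 from 1/10x - 1/10y² + ⅕ → 0
The remainder is 0, so this S-polynomial contributes no new basis element.
This is the inner loop of Buchberger's algorithm — each nonzero remainder becomes a new basis element.

S(g_1, g_3) = 2xy² - ½xyz - ⅕xz² + 7/10x + ½y³z - 1/10y²; remainder on division = 0.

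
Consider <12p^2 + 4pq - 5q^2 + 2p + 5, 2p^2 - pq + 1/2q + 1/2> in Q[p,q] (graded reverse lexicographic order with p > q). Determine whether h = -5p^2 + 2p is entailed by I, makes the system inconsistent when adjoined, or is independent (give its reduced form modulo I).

-5p^2 + 2p is independent of I; its normal form modulo I is 23/14p + 25/14q + 25/14.

First compute the reduced Gröbner basis of I by Buchberger's algorithm.
f_1 = 12p^2 + 4pq - 5q^2 + 2p + 5, LT = p^2.
f_2 = 2p^2 - pq + 1/2q + 1/2, LT = p^2.

S(f_1,f_2): lcm = p^2. S = 5/6pq - 5/12q^2 + 1/6p - 1/4q + 1/6.
  leading term pq: no divisor's leading term divides it; move 5/6pq to the remainder.
  leading term q^2: no divisor's leading term divides it; move -5/12q^2 to the remainder.
  leading term p: no divisor's leading term divides it; move 1/6p to the remainder.
  leading term q: no divisor's leading term divides it; move -1/4q to the remainder.
  leading term 1: no divisor's leading term divides it; move 1/6 to the remainder.
  remainder 5/6pq - 5/12q^2 + 1/6p - 1/4q + 1/6 ≠ 0; add k_3 = 5/6pq - 5/12q^2 + 1/6p - 1/4q + 1/6 to the basis.

S(f_1,k_3): lcm = p^2q. S = 5/6pq^2 - 5/12q^3 - 1/5p^2 + 7/15pq - 1/5p + 5/12q.
  leading term pq^2: subtract (q)·k_3 from 5/6pq^2 - 5/12q^3 - 1/5p^2 + 7/15pq - 1/5p + 5/12q → -1/5p^2 + 3/10pq + 1/4q^2 - 1/5p + 1/4q
  leading term p^2: subtract (-1/60)·f_1 from -1/5p^2 + 3/10pq + 1/4q^2 - 1/5p + 1/4q → 11/30pq + 1/6q^2 - 1/6p + 1/4q + 1/12
  leading term pq: subtract (11/25)·k_3 from 11/30pq + 1/6q^2 - 1/6p + 1/4q + 1/12 → 7/20q^2 - 6/25p + 9/25q + 1/100
  leading term q^2: no divisor's leading term divides it; move 7/20q^2 to the remainder.
  leading term p: no divisor's leading term divides it; move -6/25p to the remainder.
  leading term q: no divisor's leading term divides it; move 9/25q to the remainder.
  leading term 1: no divisor's leading term divides it; move 1/100 to the remainder.
  remainder 7/20q^2 - 6/25p + 9/25q + 1/100 ≠ 0; add k_4 = 7/20q^2 - 6/25p + 9/25q + 1/100 to the basis.

S(f_2,k_3): lcm = p^2q. S = -1/5p^2 + 3/10pq + 1/4q^2 - 1/5p + 1/4q.
  leading term p^2: subtract (-1/60)·f_1 from -1/5p^2 + 3/10pq + 1/4q^2 - 1/5p + 1/4q → 11/30pq + 1/6q^2 - 1/6p + 1/4q + 1/12
  leading term pq: subtract (11/25)·k_3 from 11/30pq + 1/6q^2 - 1/6p + 1/4q + 1/12 → 7/20q^2 - 6/25p + 9/25q + 1/100
  leading term q^2: subtract (1)·k_4 from 7/20q^2 - 6/25p + 9/25q + 1/100 → 0
  remainder 0.

S(f_1,k_4): leading monomials are coprime, so the S-polynomial reduces to 0 (Buchberger's first criterion).
S(f_2,k_4): leading monomials are coprime, so the S-polynomial reduces to 0 (Buchberger's first criterion).
S(k_3,k_4): lcm = pq^2. S = -1/2q^3 + 24/35p^2 - 29/35pq - 3/10q^2 - 1/35p + 1/5q.
  leading term q^3: subtract (-10/7q)·k_4 from -1/2q^3 + 24/35p^2 - 29/35pq - 3/10q^2 - 1/35p + 1/5q → 24/35p^2 - 41/35pq + 3/14q^2 - 1/35p + 3/14q
  leading term p^2: subtract (2/35)·f_1 from 24/35p^2 - 41/35pq + 3/14q^2 - 1/35p + 3/14q → -7/5pq + 1/2q^2 - 1/7p + 3/14q - 2/7
  leading term pq: subtract (-42/25)·k_3 from -7/5pq + 1/2q^2 - 1/7p + 3/14q - 2/7 → -1/5q^2 + 24/175p - 36/175q - 1/175
  leading term q^2: subtract (-4/7)·k_4 from -1/5q^2 + 24/175p - 36/175q - 1/175 → 0
  remainder 0.

Every S-polynomial of the final basis reduces to 0, so we have a Gröbner basis.
Inter-reduce: drop elements whose leading term is divisible by another's, tail-reduce, and make monic.
Reduced Gröbner basis: {p^2 - 1/14p + 5/14q + 5/14, pq - 1/7p + 3/14q + 3/14, q^2 - 24/35p + 36/35q + 1/35}.
Label its elements g_1 = p^2 - 1/14p + 5/14q + 5/14, g_2 = pq - 1/7p + 3/14q + 3/14, g_3 = q^2 - 24/35p + 36/35q + 1/35.

Reduce h = -5p^2 + 2p modulo G:
  leading term p^2: subtract (-5)·g_1 from -5p^2 + 2p → 23/14p + 25/14q + 25/14
  leading term p: no divisor's leading term divides it; move 23/14p to the remainder.
  leading term q: no divisor's leading term divides it; move 25/14q to the remainder.
  leading term 1: no divisor's leading term divides it; move 25/14 to the remainder.
  normal form = 23/14p + 25/14q + 25/14.
The normal form is nonzero, so h ∉ I. Since h minus its normal form lies in I, I + (h) = I + (r) where r = 23/14p + 25/14q + 25/14; decide whether this ideal is the whole ring.
Run Buchberger on G together with r (pairs among the g_i already reduce to 0 since G is a Gröbner basis):
g_1 = p^2 - 1/14p + 5/14q + 5/14, LT = p^2.
g_2 = pq - 1/7p + 3/14q + 3/14, LT = pq.
g_3 = q^2 - 24/35p + 36/35q + 1/35, LT = q^2.
r = 23/14p + 25/14q + 25/14, LT = p.

S(g_1,g_2): lcm = p^2q. S = 1/7p^2 - 2/7pq + 5/14q^2 - 3/14p + 5/14q.
  leading term p^2: subtract (1/7)·g_1 from 1/7p^2 - 2/7pq + 5/14q^2 - 3/14p + 5/14q → -2/7pq + 5/14q^2 - 10/49p + 15/49q - 5/98
  leading term pq: subtract (-2/7)·g_2 from -2/7pq + 5/14q^2 - 10/49p + 15/49q - 5/98 → 5/14q^2 - 12/49p + 18/49q + 1/98
  leading term q^2: subtract (5/14)·g_3 from 5/14q^2 - 12/49p + 18/49q + 1/98 → 0
  remainder 0.

S(g_1,g_3): leading monomials are coprime, so the S-polynomial reduces to 0 (Buchberger's first criterion).
S(g_1,r): lcm = p^2. S = -25/23pq - 373/322p + 5/14q + 5/14.
  leading term pq: subtract (-25/23)·g_2 from -25/23pq - 373/322p + 5/14q + 5/14 → -423/322p + 95/161q + 95/161
  leading term p: subtract (-423/529)·r from -423/322p + 95/161q + 95/161 → 2135/1058q + 2135/1058
  leading term q: no divisor's leading term divides it; move 2135/1058q to the remainder.
  leading term 1: no divisor's leading term divides it; move 2135/1058 to the remainder.
  remainder 2135/1058q + 2135/1058 ≠ 0; add m_5 = 2135/1058q + 2135/1058 to the basis.

S(g_2,g_3): lcm = pq^2. S = 24/35p^2 - 41/35pq + 3/14q^2 - 1/35p + 3/14q.
  leading term p^2: subtract (24/35)·g_1 from 24/35p^2 - 41/35pq + 3/14q^2 - 1/35p + 3/14q → -41/35pq + 3/14q^2 + 1/49p - 3/98q - 12/49
  leading term pq: subtract (-41/35)·g_2 from -41/35pq + 3/14q^2 + 1/49p - 3/98q - 12/49 → 3/14q^2 - 36/245p + 54/245q + 3/490
  leading term q^2: subtract (3/14)·g_3 from 3/14q^2 - 36/245p + 54/245q + 3/490 → 0
  remainder 0.

S(g_2,r): lcm = pq. S = -25/23q^2 - 1/7p - 281/322q + 3/14.
  leading term q^2: subtract (-25/23)·g_3 from -25/23q^2 - 1/7p - 281/322q + 3/14 → -143/161p + 79/322q + 79/322
  leading term p: subtract (-286/529)·r from -143/161p + 79/322q + 79/322 → 1281/1058q + 1281/1058
  leading term q: subtract (3/5)·m_5 from 1281/1058q + 1281/1058 → 0
  remainder 0.

S(g_3,r): leading monomials are coprime, so the S-polynomial reduces to 0 (Buchberger's first criterion).
S(g_1,m_5): leading monomials are coprime, so the S-polynomial reduces to 0 (Buchberger's first criterion).
S(g_2,m_5): lcm = pq. S = -8/7p + 3/14q + 3/14.
  leading term p: subtract (-16/23)·r from -8/7p + 3/14q + 3/14 → 67/46q + 67/46
  leading term q: subtract (1541/2135)·m_5 from 67/46q + 67/46 → 0
  remainder 0.

S(g_3,m_5): lcm = q^2. S = -24/35p + 1/35q + 1/35.
  leading term p: subtract (-48/115)·r from -24/35p + 1/35q + 1/35 → 89/115q + 89/115
  leading term q: subtract (4094/10675)·m_5 from 89/115q + 89/115 → 0
  remainder 0.

S(r,m_5): leading monomials are coprime, so the S-polynomial reduces to 0 (Buchberger's first criterion).
Every S-polynomial of the final basis reduces to 0, so we have a Gröbner basis.
Inter-reduce: drop elements whose leading term is divisible by another's, tail-reduce, and make monic.
Reduced Gröbner basis: {p, q + 1}.
The reduced Gröbner basis of I + (h) is {p, q + 1} ≠ {1}, a proper ideal, so the enlarged system stays consistent: h is independent of I, with normal form 23/14p + 25/14q + 25/14.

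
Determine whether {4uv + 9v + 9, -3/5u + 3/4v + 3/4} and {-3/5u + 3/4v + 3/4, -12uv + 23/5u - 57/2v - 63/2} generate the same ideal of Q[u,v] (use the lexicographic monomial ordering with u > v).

No, the ideals differ.

Two ideals are equal iff their reduced Gröbner bases coincide (the reduced basis is unique for a fixed ordering).
Buchberger on the first generating set:
f_1 = 4uv + 9v + 9, LT = uv.
f_2 = -3/5u + 3/4v + 3/4, LT = u.

S(f_1,f_2): lcm = uv. S = 5/4v^2 + 7/2v + 9/4.
  reduce S modulo (f_1, f_2):
  remainder 5/4v^2 + 7/2v + 9/4 ≠ 0; add g_3 = 5/4v^2 + 7/2v + 9/4 to the basis.

The other S-polynomials (S(f_1,g_3), S(f_2,g_3)) all reduce to 0 modulo the current basis, so we have a Gröbner basis.
Inter-reduce: drop elements whose leading term is divisible by another's, tail-reduce, and make monic.
Reduced Gröbner basis: {u - 5/4v - 5/4, v^2 + 14/5v + 9/5}.

Buchberger on the second generating set:
h_1 = -3/5u + 3/4v + 3/4, LT = u.
h_2 = -12uv + 23/5u - 57/2v - 63/2, LT = uv.

S(h_1,h_2): lcm = uv. S = 23/60u - 5/4v^2 - 29/8v - 21/8.
  reduce S modulo (h_1, h_2):
  remainder -5/4v^2 - 151/48v - 103/48 ≠ 0; add k_3 = -5/4v^2 - 151/48v - 103/48 to the basis.

The other S-polynomials (S(h_1,k_3), S(h_2,k_3)) all reduce to 0 modulo the current basis, so we have a Gröbner basis.
Inter-reduce: drop elements whose leading term is divisible by another's, tail-reduce, and make monic.
Reduced Gröbner basis: {u - 5/4v - 5/4, v^2 + 151/60v + 103/60}.

These differ, so the ideals are not equal.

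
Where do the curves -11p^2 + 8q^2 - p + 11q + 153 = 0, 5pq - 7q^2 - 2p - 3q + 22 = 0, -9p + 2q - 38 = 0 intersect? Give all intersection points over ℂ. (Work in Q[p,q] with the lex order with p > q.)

Compute a lex Gröbner basis by Buchberger's algorithm.
f_1 = -11p^2 - p + 8q^2 + 11q + 153, LT = p^2.
f_2 = 5pq - 2p - 7q^2 - 3q + 22, LT = pq.
f_3 = -9p + 2q - 38, LT = p.

S(f_1,f_2): lcm = p^2q. S = 2/5p^2 + 7/5pq^2 + 38/55pq - 22/5p - 8/11q^3 - q^2 - 153/11q.
  leading term p^2: subtract (-2/55)·f_1 from 2/5p^2 + 7/5pq^2 + 38/55pq - 22/5p - 8/11q^3 - q^2 - 153/11q → 7/5pq^2 + 38/55pq - 244/55p - 8/11q^3 - 39/55q^2 - 743/55q + 306/55
  leading term pq^2: subtract (7/25q)·f_2 from 7/5pq^2 + 38/55pq - 244/55p - 8/11q^3 - 39/55q^2 - 743/55q + 306/55 → 344/275pq - 244/55p + 339/275q^3 + 36/275q^2 - 5409/275q + 306/55
  leading term pq: subtract (344/1375)·f_2 from 344/275pq - 244/55p + 339/275q^3 + 36/275q^2 - 5409/275q + 306/55 → -492/125p + 339/275q^3 + 2588/1375q^2 - 26013/1375q + 82/1375
  leading term p: subtract (164/375)·f_3 from -492/125p + 339/275q^3 + 2588/1375q^2 - 26013/1375q + 82/1375 → 339/275q^3 + 2588/1375q^2 - 81647/4125q + 68798/4125
  leading term q^3: no divisor's leading term divides it; move 339/275q^3 to the remainder.
  leading term q^2: no divisor's leading term divides it; move 2588/1375q^2 to the remainder.
  leading term q: no divisor's leading term divides it; move -81647/4125q to the remainder.
  leading term 1: no divisor's leading term divides it; move 68798/4125 to the remainder.
  remainder 339/275q^3 + 2588/1375q^2 - 81647/4125q + 68798/4125 ≠ 0; add h_4 = 339/275q^3 + 2588/1375q^2 - 81647/4125q + 68798/4125 to the basis.

S(f_1,f_3): lcm = p^2. S = 2/9pq - 409/99p - 8/11q^2 - q - 153/11.
  leading term pq: subtract (2/45)·f_2 from 2/9pq - 409/99p - 8/11q^2 - q - 153/11 → -667/165p - 206/495q^2 - 13/15q - 7369/495
  leading term p: subtract (667/1485)·f_3 from -667/165p - 206/495q^2 - 13/15q - 7369/495 → -206/495q^2 - 2621/1485q + 3239/1485
  leading term q^2: no divisor's leading term divides it; move -206/495q^2 to the remainder.
  leading term q: no divisor's leading term divides it; move -2621/1485q to the remainder.
  leading term 1: no divisor's leading term divides it; move 3239/1485 to the remainder.
  remainder -206/495q^2 - 2621/1485q + 3239/1485 ≠ 0; add h_5 = -206/495q^2 - 2621/1485q + 3239/1485 to the basis.

S(f_2,f_3): lcm = pq. S = -2/5p - 53/45q^2 - 217/45q + 22/5.
  leading term p: subtract (2/45)·f_3 from -2/5p - 53/45q^2 - 217/45q + 22/5 → -53/45q^2 - 221/45q + 274/45
  leading term q^2: subtract (583/206)·h_5 from -53/45q^2 - 221/45q + 274/45 → 467/5562q - 467/5562
  leading term q: no divisor's leading term divides it; move 467/5562q to the remainder.
  leading term 1: no divisor's leading term divides it; move -467/5562 to the remainder.
  remainder 467/5562q - 467/5562 ≠ 0; add h_6 = 467/5562q - 467/5562 to the basis.

The other S-polynomials (S(f_1,h_4), S(f_2,h_4), S(f_3,h_4), S(f_1,h_5), S(f_2,h_5), S(f_3,h_5), S(h_4,h_5), S(f_1,h_6), S(f_2,h_6), S(f_3,h_6), S(h_4,h_6), S(h_5,h_6)) all reduce to 0 modulo the current basis, so we have a Gröbner basis.
Inter-reduce: drop elements whose leading term is divisible by another's, tail-reduce, and make monic.
Reduced Gröbner basis: {p + 4, q - 1}.

A lex Gröbner basis eliminates variables successively. Here q - 1 depends only on q, with roots {1}; lifting each root through the earlier basis elements recovers the full solutions.
  q = 1: the earlier basis element becomes p + 4 = 0, giving p = -4 — point (-4, 1).

{(-4, 1)}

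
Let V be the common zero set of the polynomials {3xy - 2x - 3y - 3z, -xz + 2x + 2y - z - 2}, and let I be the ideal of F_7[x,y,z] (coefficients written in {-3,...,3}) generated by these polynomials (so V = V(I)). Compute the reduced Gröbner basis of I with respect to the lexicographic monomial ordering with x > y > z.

G = {xy - 3x - y - z, xz - 2x - 2y + z + 2, y^2 - yz - 3y + 3z^2 - z + 3}

The reduced Gröbner basis is the canonical form of the ideal for this ordering.

f_1 = 3xy - 2x - 3y - 3z, LT = xy.
f_2 = -xz + 2x + 2y - z - 2, LT = xz.

S(f_1,f_2): lcm = xyz. S = 2xy - 3xz + 2y^2 - 2yz - 2y - z^2.
  leading term xy: subtract (3)·f_1 from 2xy - 3xz + 2y^2 - 2yz - 2y - z^2 → -3xz - x + 2y^2 - 2yz - z^2 + 2z
  leading term xz: subtract (3)·f_2 from -3xz - x + 2y^2 - 2yz - z^2 + 2z → 2y^2 - 2yz + y - z^2 - 2z - 1
  leading term y^2: no divisor's leading term divides it; move 2y^2 to the remainder.
  leading term yz: no divisor's leading term divides it; move -2yz to the remainder.
  leading term y: no divisor's leading term divides it; move y to the remainder.
  leading term z^2: no divisor's leading term divides it; move -z^2 to the remainder.
  leading term z: no divisor's leading term divides it; move -2z to the remainder.
  leading term 1: no divisor's leading term divides it; move -1 to the remainder.
  remainder 2y^2 - 2yz + y - z^2 - 2z - 1 ≠ 0; add g_3 = 2y^2 - 2yz + y - z^2 - 2z - 1 to the basis.

The other S-polynomials (S(f_1,g_3), S(f_2,g_3)) all reduce to 0 modulo the current basis, so we have a Gröbner basis.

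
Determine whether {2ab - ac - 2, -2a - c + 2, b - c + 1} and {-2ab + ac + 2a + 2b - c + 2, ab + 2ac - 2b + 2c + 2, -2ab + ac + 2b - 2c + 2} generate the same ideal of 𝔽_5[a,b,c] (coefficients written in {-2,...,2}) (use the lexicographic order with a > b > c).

Equality of ideals is decidable: compute both reduced Gröbner bases (unique for the ordering) and check whether they agree.
Buchberger on the first generating set:
f_1 = 2ab - ac - 2, LT = ab.
f_2 = -2a - c + 2, LT = a.
f_3 = b - c + 1, LT = b.

S(f_1,f_2): lcm = ab. S = 2ac + 2bc + b - 1.
  leading term ac: subtract (-c)·f_2 from 2ac + 2bc + b - 1 → 2bc + b - c² + 2c - 1
  leading term bc: subtract (2c)·f_3 from 2bc + b - c² + 2c - 1 → b + c² - 1
  leading term b: subtract (1)·f_3 from b + c² - 1 → c² + c - 2
  leading term c²: no divisor's leading term divides it; move c² to the remainder.
  leading term c: no divisor's leading term divides it; move c to the remainder.
  leading term 1: no divisor's leading term divides it; move -2 to the remainder.
  remainder c² + c - 2 ≠ 0; add g_4 = c² + c - 2 to the basis.

The other S-polynomials (S(f_1,f_3), S(f_2,f_3), S(f_1,g_4), S(f_2,g_4), S(f_3,g_4)) all reduce to 0 modulo the current basis, so we have a Gröbner basis.
Inter-reduce: drop elements whose leading term is divisible by another's, tail-reduce, and make monic.
Reduced Gröbner basis: {a - 2c - 1, b - c + 1, c² + c - 2}.

Buchberger on the second generating set:
h_1 = -2ab + ac + 2a + 2b - c + 2, LT = ab.
h_2 = ab + 2ac - 2b + 2c + 2, LT = ab.
h_3 = -2ab + ac + 2b - 2c + 2, LT = ab.

S(h_1,h_2): lcm = ab. S = -a + b + c + 2.
  leading term a: no divisor's leading term divides it; move -a to the remainder.
  leading term b: no divisor's leading term divides it; move b to the remainder.
  leading term c: no divisor's leading term divides it; move c to the remainder.
  leading term 1: no divisor's leading term divides it; move 2 to the remainder.
  remainder -a + b + c + 2 ≠ 0; add k_4 = -a + b + c + 2 to the basis.

S(h_1,h_3): lcm = ab. S = -a + 2c.
  leading term a: subtract (1)·k_4 from -a + 2c → -b + c - 2
  leading term b: no divisor's leading term divides it; move -b to the remainder.
  leading term c: no divisor's leading term divides it; move c to the remainder.
  leading term 1: no divisor's leading term divides it; move -2 to the remainder.
  remainder -b + c - 2 ≠ 0; add k_5 = -b + c - 2 to the basis.

S(h_1,k_4): lcm = ab. S = 2ac - a + b² + bc + b - 2c - 1.
  leading term ac: subtract (-2c)·k_4 from 2ac - a + b² + bc + b - 2c - 1 → -a + b² - 2bc + b + 2c² + 2c - 1
  leading term a: subtract (1)·k_4 from -a + b² - 2bc + b + 2c² + 2c - 1 → b² - 2bc + 2c² + c + 2
  leading term b²: subtract (-b)·k_5 from b² - 2bc + 2c² + c + 2 → -bc - 2b + 2c² + c + 2
  leading term bc: subtract (c)·k_5 from -bc - 2b + 2c² + c + 2 → -2b + c² - 2c + 2
  leading term b: subtract (2)·k_5 from -2b + c² - 2c + 2 → c² + c + 1
  leading term c²: no divisor's leading term divides it; move c² to the remainder.
  leading term c: no divisor's leading term divides it; move c to the remainder.
  leading term 1: no divisor's leading term divides it; move 1 to the remainder.
  remainder c² + c + 1 ≠ 0; add k_6 = c² + c + 1 to the basis.

The other S-polynomials (S(h_2,h_3), S(h_2,k_4), S(h_3,k_4), S(h_1,k_5), S(h_2,k_5), S(h_3,k_5), S(k_4,k_5), S(h_1,k_6), S(h_2,k_6), S(h_3,k_6), S(k_4,k_6), S(k_5,k_6)) all reduce to 0 modulo the current basis, so we have a Gröbner basis.
Inter-reduce: drop elements whose leading term is divisible by another's, tail-reduce, and make monic.
Reduced Gröbner basis: {a - 2c, b - c + 2, c² + c + 1}.

These differ, so the ideals are not equal.

No, the ideals differ.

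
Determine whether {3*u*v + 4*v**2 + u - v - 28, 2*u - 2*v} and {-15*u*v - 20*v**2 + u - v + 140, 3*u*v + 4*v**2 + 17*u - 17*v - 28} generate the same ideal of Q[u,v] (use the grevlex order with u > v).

Yes, the ideals are equal.

Two ideals are equal iff their reduced Gröbner bases coincide (the reduced basis is unique for a fixed ordering).
Buchberger on the first generating set:
f_1 = 3*u*v + 4*v**2 + u - v - 28, LT = u*v.
f_2 = 2*u - 2*v, LT = u.

S(f_1,f_2): lcm = u*v. S = 7/3*v**2 + 1/3*u - 1/3*v - 28/3.
  leading term v**2: no divisor's leading term divides it; move 7/3*v**2 to the remainder.
  leading term u: subtract (1/6)·f_2 from 1/3*u - 1/3*v - 28/3 → -28/3
  leading term 1: no divisor's leading term divides it; move -28/3 to the remainder.
  remainder 7/3*v**2 - 28/3 ≠ 0; add g_3 = 7/3*v**2 - 28/3 to the basis.

S(f_1,g_3): lcm = u*v**2. S = 4/3*v**3 + 1/3*u*v - 1/3*v**2 + 4*u - 28/3*v.
  leading term v**3: subtract (4/7*v)·g_3 from 4/3*v**3 + 1/3*u*v - 1/3*v**2 + 4*u - 28/3*v → 1/3*u*v - 1/3*v**2 + 4*u - 4*v
  leading term u*v: subtract (1/9)·f_1 from 1/3*u*v - 1/3*v**2 + 4*u - 4*v → -7/9*v**2 + 35/9*u - 35/9*v + 28/9
  leading term v**2: subtract (-1/3)·g_3 from -7/9*v**2 + 35/9*u - 35/9*v + 28/9 → 35/9*u - 35/9*v
  leading term u: subtract (35/18)·f_2 from 35/9*u - 35/9*v → 0
  remainder 0.

S(f_2,g_3): leading monomials are coprime, so the S-polynomial reduces to 0 (Buchberger's first criterion).
Every S-polynomial of the final basis reduces to 0, so we have a Gröbner basis.
Inter-reduce: drop elements whose leading term is divisible by another's, tail-reduce, and make monic.
Reduced Gröbner basis: {v**2 - 4, u - v}.

Buchberger on the second generating set:
h_1 = -15*u*v - 20*v**2 + u - v + 140, LT = u*v.
h_2 = 3*u*v + 4*v**2 + 17*u - 17*v - 28, LT = u*v.

S(h_1,h_2): lcm = u*v. S = -86/15*u + 86/15*v.
  leading term u: no divisor's leading term divides it; move -86/15*u to the remainder.
  leading term v: no divisor's leading term divides it; move 86/15*v to the remainder.
  remainder -86/15*u + 86/15*v ≠ 0; add k_3 = -86/15*u + 86/15*v to the basis.

S(h_1,k_3): lcm = u*v. S = 7/3*v**2 - 1/15*u + 1/15*v - 28/3.
  leading term v**2: no divisor's leading term divides it; move 7/3*v**2 to the remainder.
  leading term u: subtract (1/86)·k_3 from -1/15*u + 1/15*v - 28/3 → -28/3
  leading term 1: no divisor's leading term divides it; move -28/3 to the remainder.
  remainder 7/3*v**2 - 28/3 ≠ 0; add k_4 = 7/3*v**2 - 28/3 to the basis.

S(h_2,k_3): lcm = u*v. S = 7/3*v**2 + 17/3*u - 17/3*v - 28/3.
  leading term v**2: subtract (1)·k_4 from 7/3*v**2 + 17/3*u - 17/3*v - 28/3 → 17/3*u - 17/3*v
  leading term u: subtract (-85/86)·k_3 from 17/3*u - 17/3*v → 0
  remainder 0.

S(h_1,k_4): lcm = u*v**2. S = 4/3*v**3 - 1/15*u*v + 1/15*v**2 + 4*u - 28/3*v.
  leading term v**3: subtract (4/7*v)·k_4 from 4/3*v**3 - 1/15*u*v + 1/15*v**2 + 4*u - 28/3*v → -1/15*u*v + 1/15*v**2 + 4*u - 4*v
  leading term u*v: subtract (1/225)·h_1 from -1/15*u*v + 1/15*v**2 + 4*u - 4*v → 7/45*v**2 + 899/225*u - 899/225*v - 28/45
  leading term v**2: subtract (1/15)·k_4 from 7/45*v**2 + 899/225*u - 899/225*v - 28/45 → 899/225*u - 899/225*v
  leading term u: subtract (-899/1290)·k_3 from 899/225*u - 899/225*v → 0
  remainder 0.

S(h_2,k_4): lcm = u*v**2. S = 4/3*v**3 + 17/3*u*v - 17/3*v**2 + 4*u - 28/3*v.
  leading term v**3: subtract (4/7*v)·k_4 from 4/3*v**3 + 17/3*u*v - 17/3*v**2 + 4*u - 28/3*v → 17/3*u*v - 17/3*v**2 + 4*u - 4*v
  leading term u*v: subtract (-17/45)·h_1 from 17/3*u*v - 17/3*v**2 + 4*u - 4*v → -119/9*v**2 + 197/45*u - 197/45*v + 476/9
  leading term v**2: subtract (-17/3)·k_4 from -119/9*v**2 + 197/45*u - 197/45*v + 476/9 → 197/45*u - 197/45*v
  leading term u: subtract (-197/258)·k_3 from 197/45*u - 197/45*v → 0
  remainder 0.

S(k_3,k_4): leading monomials are coprime, so the S-polynomial reduces to 0 (Buchberger's first criterion).
Every S-polynomial of the final basis reduces to 0, so we have a Gröbner basis.
Inter-reduce: drop elements whose leading term is divisible by another's, tail-reduce, and make monic.
Reduced Gröbner basis: {v**2 - 4, u - v}.

Same reduced basis, so the two generating sets span the same ideal.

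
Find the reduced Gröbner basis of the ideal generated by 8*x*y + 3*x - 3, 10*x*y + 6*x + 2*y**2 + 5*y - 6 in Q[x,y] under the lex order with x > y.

G = {x + 8/9*y**2 + 20/9*y - 1, y**3 + 23/8*y**2 - 3/16*y}

f_1 = 8*x*y + 3*x - 3, LT = x*y.
f_2 = 10*x*y + 6*x + 2*y**2 + 5*y - 6, LT = x*y.

S(f_1,f_2): lcm = x*y. S = -9/40*x - 1/5*y**2 - 1/2*y + 9/40.
  reduce S modulo (f_1, f_2):
  remainder -9/40*x - 1/5*y**2 - 1/2*y + 9/40 ≠ 0; add g_3 = -9/40*x - 1/5*y**2 - 1/2*y + 9/40 to the basis.

S(f_1,g_3): lcm = x*y. S = 3/8*x - 8/9*y**3 - 20/9*y**2 + y - 3/8.
  reduce S modulo (f_1, f_2, g_3):
  remainder -8/9*y**3 - 23/9*y**2 + 1/6*y ≠ 0; add g_4 = -8/9*y**3 - 23/9*y**2 + 1/6*y to the basis.

The other S-polynomials (S(f_2,g_3), S(f_1,g_4), S(f_2,g_4), S(g_3,g_4)) all reduce to 0 modulo the current basis, so we have a Gröbner basis.
Inter-reduce: drop elements whose leading term is divisible by another's, tail-reduce, and make monic.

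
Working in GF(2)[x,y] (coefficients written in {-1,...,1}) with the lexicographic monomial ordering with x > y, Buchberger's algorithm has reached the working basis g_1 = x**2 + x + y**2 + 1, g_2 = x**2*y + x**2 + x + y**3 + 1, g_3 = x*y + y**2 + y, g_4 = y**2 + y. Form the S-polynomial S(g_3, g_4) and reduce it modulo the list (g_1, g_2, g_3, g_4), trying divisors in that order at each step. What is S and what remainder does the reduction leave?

S(g_3, g_4) = x*y + y**3 + y**2; remainder on division = 0.

lcm(LM(g_3), LM(g_4)) = x*y**2.
S = (lcm/LT(g_3))·g_3 − (lcm/LT(g_4))·g_4 = x*y + y**3 + y**2.
Reduce S modulo (g_1, g_2, g_3, g_4) in that order:
  leading term x*y: subtract (1)·g_3 from x*y + y**3 + y**2 → y**3 + y
  leading term y**3: subtract (y)·g_4 from y**3 + y → y**2 + y
  leading term y**2: subtract (1)·g_4 from y**2 + y → 0
The remainder is 0, so this S-polynomial contributes no new basis element.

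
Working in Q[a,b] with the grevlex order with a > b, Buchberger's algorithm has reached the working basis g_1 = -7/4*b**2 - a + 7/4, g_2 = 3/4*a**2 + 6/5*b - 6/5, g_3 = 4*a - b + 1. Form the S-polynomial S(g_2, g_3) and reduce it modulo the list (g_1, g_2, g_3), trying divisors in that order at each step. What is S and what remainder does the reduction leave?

S(g_2, g_3) = 1/4*a*b - 1/4*a + 8/5*b - 8/5; remainder on division = 821/560*b - 821/560.

lcm(LM(g_2), LM(g_3)) = a**2.
S = (lcm/LT(g_2))·g_2 − (lcm/LT(g_3))·g_3 = 1/4*a*b - 1/4*a + 8/5*b - 8/5.
Reduce S modulo (g_1, g_2, g_3) in that order:
  leading term a*b: subtract (1/16*b)·g_3 from 1/4*a*b - 1/4*a + 8/5*b - 8/5 → 1/16*b**2 - 1/4*a + 123/80*b - 8/5
  leading term b**2: subtract (-1/28)·g_1 from 1/16*b**2 - 1/4*a + 123/80*b - 8/5 → -2/7*a + 123/80*b - 123/80
  leading term a: subtract (-1/14)·g_3 from -2/7*a + 123/80*b - 123/80 → 821/560*b - 821/560
  leading term b: no divisor's leading term divides it; move 821/560*b to the remainder.
  leading term 1: no divisor's leading term divides it; move -821/560 to the remainder.
The remainder 821/560*b - 821/560 is nonzero, so it would be added as the next basis element.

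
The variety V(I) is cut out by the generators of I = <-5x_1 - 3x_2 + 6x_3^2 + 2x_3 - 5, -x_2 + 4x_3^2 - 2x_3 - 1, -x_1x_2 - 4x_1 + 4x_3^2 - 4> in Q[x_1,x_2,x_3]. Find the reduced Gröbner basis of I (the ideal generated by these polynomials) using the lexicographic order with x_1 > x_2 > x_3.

G = {x_1 + 6/5x_3^2 - 8/5x_3 + 2/5, x_2 - 4x_3^2 + 2x_3 + 1, x_3^4 - 11/6x_3^3 + 31/12x_3^2 - 7/6x_3 - 7/12}

f_1 = -5x_1 - 3x_2 + 6x_3^2 + 2x_3 - 5, LT = x_1.
f_2 = -x_2 + 4x_3^2 - 2x_3 - 1, LT = x_2.
f_3 = -x_1x_2 - 4x_1 + 4x_3^2 - 4, LT = x_1x_2.

S(f_1,f_3): lcm = x_1x_2. S = -4x_1 + 3/5x_2^2 - 6/5x_2x_3^2 - 2/5x_2x_3 + x_2 + 4x_3^2 - 4.
  reduce S modulo (f_1, f_2, f_3):
  remainder 24/5x_3^4 - 44/5x_3^3 + 62/5x_3^2 - 28/5x_3 - 14/5 ≠ 0; add g_4 = 24/5x_3^4 - 44/5x_3^3 + 62/5x_3^2 - 28/5x_3 - 14/5 to the basis.

The other S-polynomials (S(f_1,f_2), S(f_2,f_3), S(f_1,g_4), S(f_2,g_4), S(f_3,g_4)) all reduce to 0 modulo the current basis, so we have a Gröbner basis.
Inter-reduce: drop elements whose leading term is divisible by another's, tail-reduce, and make monic.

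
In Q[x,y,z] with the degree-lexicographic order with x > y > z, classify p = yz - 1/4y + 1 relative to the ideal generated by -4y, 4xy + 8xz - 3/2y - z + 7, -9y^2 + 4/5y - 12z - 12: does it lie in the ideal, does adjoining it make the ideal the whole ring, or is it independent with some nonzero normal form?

Adjoining yz - 1/4y + 1 makes the ideal the whole ring: the system is inconsistent.

First compute the reduced Gröbner basis of I by Buchberger's algorithm.
f_1 = -4y, LT = y.
f_2 = 4xy + 8xz - 3/2y - z + 7, LT = xy.
f_3 = -9y^2 + 4/5y - 12z - 12, LT = y^2.

S(f_1,f_2): lcm = xy. S = -2xz + 3/8y + 1/4z - 7/4.
  reduce S modulo (f_1, f_2, f_3):
  remainder -2xz + 1/4z - 7/4 ≠ 0; add h_4 = -2xz + 1/4z - 7/4 to the basis.

S(f_1,f_3): lcm = y^2. S = 4/45y - 4/3z - 4/3.
  reduce S modulo (f_1, f_2, f_3, h_4):
  remainder -4/3z - 4/3 ≠ 0; add h_5 = -4/3z - 4/3 to the basis.

S(f_2,f_3): lcm = xy^2. S = 2xyz + 4/45xy - 4/3xz - 3/8y^2 - 1/4yz - 4/3x + 7/4y.
  reduce S modulo (f_1, f_2, f_3, h_4, h_5):
  remainder -4/3x + 4/3 ≠ 0; add h_6 = -4/3x + 4/3 to the basis.

The other S-polynomials (S(f_1,h_4), S(f_2,h_4), S(f_3,h_4), S(f_1,h_5), S(f_2,h_5), S(f_3,h_5), S(h_4,h_5), S(f_1,h_6), S(f_2,h_6), S(f_3,h_6), S(h_4,h_6), S(h_5,h_6)) all reduce to 0 modulo the current basis, so we have a Gröbner basis.
Inter-reduce: drop elements whose leading term is divisible by another's, tail-reduce, and make monic.
Reduced Gröbner basis: {x - 1, y, z + 1}.
Label its elements g_1 = x - 1, g_2 = y, g_3 = z + 1.

Reduce p = yz - 1/4y + 1 modulo G:
  leading term yz: subtract (z)·g_2 from yz - 1/4y + 1 → -1/4y + 1
  leading term y: subtract (-1/4)·g_2 from -1/4y + 1 → 1
  leading term 1: no divisor's leading term divides it; move 1 to the remainder.
  normal form = 1.
The normal form is nonzero, so p ∉ I. Since p minus its normal form lies in I, I + (p) = I + (r) where r = 1; decide whether this ideal is the whole ring.
Here r = 1 is a nonzero constant, hence a unit: 1 ∈ I + (p), the Gröbner basis of I + (p) is {1}, and the enlarged system has no common solution — adjoining p is inconsistent.

Ideal membership is decidable via reduction modulo a Gröbner basis.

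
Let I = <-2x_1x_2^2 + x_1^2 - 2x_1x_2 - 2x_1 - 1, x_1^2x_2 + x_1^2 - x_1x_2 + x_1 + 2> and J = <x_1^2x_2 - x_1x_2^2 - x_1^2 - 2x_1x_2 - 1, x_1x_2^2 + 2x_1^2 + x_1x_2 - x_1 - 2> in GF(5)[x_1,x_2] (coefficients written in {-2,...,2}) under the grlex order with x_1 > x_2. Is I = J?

For a fixed monomial order, each ideal has a unique reduced Gröbner basis; comparing bases decides equality.
Buchberger on the first generating set:
f_1 = -2x_1x_2^2 + x_1^2 - 2x_1x_2 - 2x_1 - 1, LT = x_1x_2^2.
f_2 = x_1^2x_2 + x_1^2 - x_1x_2 + x_1 + 2, LT = x_1^2x_2.

S(f_1,f_2): lcm = x_1^2x_2^2. S = 2x_1^3 + x_1x_2^2 + x_1^2 - x_1x_2 - 2x_1 - 2x_2.
  reduce S modulo (f_1, f_2):
  remainder 2x_1^3 - x_1^2 - 2x_1x_2 + 2x_1 - 2x_2 + 2 ≠ 0; add g_3 = 2x_1^3 - x_1^2 - 2x_1x_2 + 2x_1 - 2x_2 + 2 to the basis.

S(f_1,g_3): lcm = x_1^3x_2^2. S = 2x_1^4 + x_1^3x_2 - 2x_1^2x_2^2 + x_1x_2^3 + x_1^3 - x_1x_2^2 + x_2^3 - 2x_1^2 - x_2^2.
  reduce S modulo (f_1, f_2, g_3):
  remainder x_2^3 - 2x_1^2 + x_1x_2 - x_2^2 + x_1 + 2x_2 ≠ 0; add g_4 = x_2^3 - 2x_1^2 + x_1x_2 - x_2^2 + x_1 + 2x_2 to the basis.

S(f_2,g_3): lcm = x_1^3x_2. S = x_1^3 + 2x_1^2x_2 + x_1x_2^2 + x_1^2 - x_1x_2 + x_2^2 + 2x_1 - x_2.
  reduce S modulo (f_1, f_2, g_3, g_4):
  remainder x_1x_2 + x_2^2 - 2x_1 + 2 ≠ 0; add g_5 = x_1x_2 + x_2^2 - 2x_1 + 2 to the basis.

The other S-polynomials (S(f_1,g_4), S(f_2,g_4), S(g_3,g_4), S(f_1,g_5), S(f_2,g_5), S(g_3,g_5), S(g_4,g_5)) all reduce to 0 modulo the current basis, so we have a Gröbner basis.
Inter-reduce: drop elements whose leading term is divisible by another's, tail-reduce, and make monic.
Reduced Gröbner basis: {x_1^3 + 2x_1^2 + x_2^2 - x_1 - x_2 - 2, x_2^3 - 2x_1^2 - 2x_2^2 - 2x_1 + 2x_2 - 2, x_1x_2 + x_2^2 - 2x_1 + 2}.

Buchberger on the second generating set:
h_1 = x_1^2x_2 - x_1x_2^2 - x_1^2 - 2x_1x_2 - 1, LT = x_1^2x_2.
h_2 = x_1x_2^2 + 2x_1^2 + x_1x_2 - x_1 - 2, LT = x_1x_2^2.

S(h_1,h_2): lcm = x_1^2x_2^2. S = -x_1x_2^3 - 2x_1^3 - 2x_1^2x_2 - 2x_1x_2^2 + x_1^2 + 2x_1 - x_2.
  reduce S modulo (h_1, h_2):
  remainder -2x_1^3 - 2x_1^2 + x_1 + 2x_2 - 2 ≠ 0; add k_3 = -2x_1^3 - 2x_1^2 + x_1 + 2x_2 - 2 to the basis.

S(h_1,k_3): lcm = x_1^3x_2. S = -x_1^2x_2^2 - x_1^3 + 2x_1^2x_2 - 2x_1x_2 + x_2^2 - x_1 - x_2.
  reduce S modulo (h_1, h_2, k_3):
  remainder x_1x_2 + x_2^2 - 2x_1 - 2 ≠ 0; add k_4 = x_1x_2 + x_2^2 - 2x_1 - 2 to the basis.

S(h_2,k_3): lcm = x_1^3x_2^2. S = 2x_1^4 + x_1^3x_2 - x_1^2x_2^2 - x_1^3 - 2x_1x_2^2 + x_2^3 - 2x_1^2 - x_2^2.
  reduce S modulo (h_1, h_2, k_3, k_4):
  remainder x_2^3 - 2x_1^2 - 2x_2^2 - 2x_2 + 1 ≠ 0; add k_5 = x_2^3 - 2x_1^2 - 2x_2^2 - 2x_2 + 1 to the basis.

The other S-polynomials (S(h_1,k_4), S(h_2,k_4), S(k_3,k_4), S(h_1,k_5), S(h_2,k_5), S(k_3,k_5), S(k_4,k_5)) all reduce to 0 modulo the current basis, so we have a Gröbner basis.
Inter-reduce: drop elements whose leading term is divisible by another's, tail-reduce, and make monic.
Reduced Gröbner basis: {x_1^3 + x_1^2 + 2x_1 - x_2 + 1, x_2^3 - 2x_1^2 - 2x_2^2 - 2x_2 + 1, x_1x_2 + x_2^2 - 2x_1 - 2}.

These differ, so the ideals are not equal.
The choice of monomial ordering does not affect the verdict — as long as both bases are computed under the same ordering, their equality decides ideal equality.

No, the ideals differ.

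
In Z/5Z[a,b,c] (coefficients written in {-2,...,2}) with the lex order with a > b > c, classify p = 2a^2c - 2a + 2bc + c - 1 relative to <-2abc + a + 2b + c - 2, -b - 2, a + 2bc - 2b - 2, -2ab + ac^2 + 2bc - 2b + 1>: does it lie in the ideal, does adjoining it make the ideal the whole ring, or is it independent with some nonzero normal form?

2a^2c - 2a + 2bc + c - 1 lies in I (it reduces to 0).

First compute the reduced Gröbner basis of I by Buchberger's algorithm.
f_1 = -2abc + a + 2b + c - 2, LT = abc.
f_2 = -b - 2, LT = b.
f_3 = a + 2bc - 2b - 2, LT = a.
f_4 = -2ab + ac^2 + 2bc - 2b + 1, LT = ab.

S(f_1,f_2): lcm = abc. S = -2ac + 2a - b + 2c + 1.
  reduce S modulo (f_1, f_2, f_3, f_4):
  remainder 2c^2 - c - 1 ≠ 0; add h_5 = 2c^2 - c - 1 to the basis.

S(f_1,f_4): lcm = abc. S = -2ac^3 + 2a + bc^2 - bc - b + 1.
  reduce S modulo (f_1, f_2, f_3, f_4, h_5):
  remainder 2c + 1 ≠ 0; add h_6 = 2c + 1 to the basis.

The other S-polynomials (S(f_1,f_3), S(f_2,f_3), S(f_2,f_4), S(f_3,f_4), S(f_1,h_5), S(f_2,h_5), S(f_3,h_5), S(f_4,h_5), S(f_1,h_6), S(f_2,h_6), S(f_3,h_6), S(f_4,h_6), S(h_5,h_6)) all reduce to 0 modulo the current basis, so we have a Gröbner basis.
Inter-reduce: drop elements whose leading term is divisible by another's, tail-reduce, and make monic.
Reduced Gröbner basis: {a - 1, b + 2, c - 2}.
Label its elements g_1 = a - 1, g_2 = b + 2, g_3 = c - 2.

Reduce p = 2a^2c - 2a + 2bc + c - 1 modulo G:
  leading term a^2c: subtract (2ac)·g_1 from 2a^2c - 2a + 2bc + c - 1 → 2ac - 2a + 2bc + c - 1
  leading term ac: subtract (2c)·g_1 from 2ac - 2a + 2bc + c - 1 → -2a + 2bc - 2c - 1
  leading term a: subtract (-2)·g_1 from -2a + 2bc - 2c - 1 → 2bc - 2c + 2
  leading term bc: subtract (2c)·g_2 from 2bc - 2c + 2 → -c + 2
  leading term c: subtract (-1)·g_3 from -c + 2 → 0
  normal form = 0.
Since the normal form is 0, p ∈ I.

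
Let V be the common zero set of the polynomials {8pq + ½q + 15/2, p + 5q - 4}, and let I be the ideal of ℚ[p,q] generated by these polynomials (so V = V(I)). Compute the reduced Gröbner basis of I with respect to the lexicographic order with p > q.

f_1 = 8pq + ½q + 15/2, LT = pq.
f_2 = p + 5q - 4, LT = p.

S(f_1,f_2): lcm = pq. S = -5q² + 65/16q + 15/16.
  leading term q²: no divisor's leading term divides it; move -5q² to the remainder.
  leading term q: no divisor's leading term divides it; move 65/16q to the remainder.
  leading term 1: no divisor's leading term divides it; move 15/16 to the remainder.
  remainder -5q² + 65/16q + 15/16 ≠ 0; add g_3 = -5q² + 65/16q + 15/16 to the basis.

The other S-polynomials (S(f_1,g_3), S(f_2,g_3)) all reduce to 0 modulo the current basis, so we have a Gröbner basis.
Inter-reduce: drop elements whose leading term is divisible by another's, tail-reduce, and make monic.

G = {p + 5q - 4, q² - 13/16q - 3/16}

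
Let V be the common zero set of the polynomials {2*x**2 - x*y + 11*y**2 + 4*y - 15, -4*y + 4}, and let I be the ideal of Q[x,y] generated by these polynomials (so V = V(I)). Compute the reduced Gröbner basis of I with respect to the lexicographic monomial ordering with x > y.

f_1 = 2*x**2 - x*y + 11*y**2 + 4*y - 15, LT = x**2.
f_2 = -4*y + 4, LT = y.

The S-polynomials (S(f_1,f_2)) all reduce to 0 modulo the current basis, so we have a Gröbner basis.

G = {x**2 - 1/2*x, y - 1}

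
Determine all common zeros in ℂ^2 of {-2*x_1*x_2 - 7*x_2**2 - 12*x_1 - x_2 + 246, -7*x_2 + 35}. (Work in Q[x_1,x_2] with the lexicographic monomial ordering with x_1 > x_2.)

Compute a lex Gröbner basis by Buchberger's algorithm.
f_1 = -2*x_1*x_2 - 12*x_1 - 7*x_2**2 - x_2 + 246, LT = x_1*x_2.
f_2 = -7*x_2 + 35, LT = x_2.

S(f_1,f_2): lcm = x_1*x_2. S = 11*x_1 + 7/2*x_2**2 + 1/2*x_2 - 123.
  leading term x_1: no divisor's leading term divides it; move 11*x_1 to the remainder.
  leading term x_2**2: subtract (-1/2*x_2)·f_2 from 7/2*x_2**2 + 1/2*x_2 - 123 → 18*x_2 - 123
  leading term x_2: subtract (-18/7)·f_2 from 18*x_2 - 123 → -33
  leading term 1: no divisor's leading term divides it; move -33 to the remainder.
  remainder 11*x_1 - 33 ≠ 0; add h_3 = 11*x_1 - 33 to the basis.

S(f_1,h_3): lcm = x_1*x_2. S = 6*x_1 + 7/2*x_2**2 + 7/2*x_2 - 123.
  leading term x_1: subtract (6/11)·h_3 from 6*x_1 + 7/2*x_2**2 + 7/2*x_2 - 123 → 7/2*x_2**2 + 7/2*x_2 - 105
  leading term x_2**2: subtract (-1/2*x_2)·f_2 from 7/2*x_2**2 + 7/2*x_2 - 105 → 21*x_2 - 105
  leading term x_2: subtract (-3)·f_2 from 21*x_2 - 105 → 0
  remainder 0.

S(f_2,h_3): leading monomials are coprime, so the S-polynomial reduces to 0 (Buchberger's first criterion).
Every S-polynomial of the final basis reduces to 0, so we have a Gröbner basis.
Inter-reduce: drop elements whose leading term is divisible by another's, tail-reduce, and make monic.
Reduced Gröbner basis: {x_1 - 3, x_2 - 5}.

From the last basis element, x_2 - 5 = 0, so x_2 takes values in {5}. Each choice, substituted upward through the basis, yields the corresponding point(s) of the solution set.
  x_2 = 5: the earlier basis element becomes x_1 - 3 = 0, giving x_1 = 3 — point (3, 5).

{(3, 5)}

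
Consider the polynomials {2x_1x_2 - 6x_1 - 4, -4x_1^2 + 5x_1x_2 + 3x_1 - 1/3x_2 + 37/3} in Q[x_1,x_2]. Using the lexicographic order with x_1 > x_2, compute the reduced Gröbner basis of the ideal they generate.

G = {x_1 + 1/24x_2^2 - 35/12x_2 + 31/8, x_2^3 - 73x_2^2 + 303x_2 - 231}

f_1 = 2x_1x_2 - 6x_1 - 4, LT = x_1x_2.
f_2 = -4x_1^2 + 5x_1x_2 + 3x_1 - 1/3x_2 + 37/3, LT = x_1^2.

S(f_1,f_2): lcm = x_1^2x_2. S = -3x_1^2 + 5/4x_1x_2^2 + 3/4x_1x_2 - 2x_1 - 1/12x_2^2 + 37/12x_2.
  leading term x_1^2: subtract (3/4)·f_2 from -3x_1^2 + 5/4x_1x_2^2 + 3/4x_1x_2 - 2x_1 - 1/12x_2^2 + 37/12x_2 → 5/4x_1x_2^2 - 3x_1x_2 - 17/4x_1 - 1/12x_2^2 + 10/3x_2 - 37/4
  leading term x_1x_2^2: subtract (5/8x_2)·f_1 from 5/4x_1x_2^2 - 3x_1x_2 - 17/4x_1 - 1/12x_2^2 + 10/3x_2 - 37/4 → 3/4x_1x_2 - 17/4x_1 - 1/12x_2^2 + 35/6x_2 - 37/4
  leading term x_1x_2: subtract (3/8)·f_1 from 3/4x_1x_2 - 17/4x_1 - 1/12x_2^2 + 35/6x_2 - 37/4 → -2x_1 - 1/12x_2^2 + 35/6x_2 - 31/4
  leading term x_1: no divisor's leading term divides it; move -2x_1 to the remainder.
  leading term x_2^2: no divisor's leading term divides it; move -1/12x_2^2 to the remainder.
  leading term x_2: no divisor's leading term divides it; move 35/6x_2 to the remainder.
  leading term 1: no divisor's leading term divides it; move -31/4 to the remainder.
  remainder -2x_1 - 1/12x_2^2 + 35/6x_2 - 31/4 ≠ 0; add g_3 = -2x_1 - 1/12x_2^2 + 35/6x_2 - 31/4 to the basis.

S(f_1,g_3): lcm = x_1x_2. S = -3x_1 - 1/24x_2^3 + 35/12x_2^2 - 31/8x_2 - 2.
  leading term x_1: subtract (3/2)·g_3 from -3x_1 - 1/24x_2^3 + 35/12x_2^2 - 31/8x_2 - 2 → -1/24x_2^3 + 73/24x_2^2 - 101/8x_2 + 77/8
  leading term x_2^3: no divisor's leading term divides it; move -1/24x_2^3 to the remainder.
  leading term x_2^2: no divisor's leading term divides it; move 73/24x_2^2 to the remainder.
  leading term x_2: no divisor's leading term divides it; move -101/8x_2 to the remainder.
  leading term 1: no divisor's leading term divides it; move 77/8 to the remainder.
  remainder -1/24x_2^3 + 73/24x_2^2 - 101/8x_2 + 77/8 ≠ 0; add g_4 = -1/24x_2^3 + 73/24x_2^2 - 101/8x_2 + 77/8 to the basis.

The other S-polynomials (S(f_2,g_3), S(f_1,g_4), S(f_2,g_4), S(g_3,g_4)) all reduce to 0 modulo the current basis, so we have a Gröbner basis.
Inter-reduce: drop elements whose leading term is divisible by another's, tail-reduce, and make monic.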